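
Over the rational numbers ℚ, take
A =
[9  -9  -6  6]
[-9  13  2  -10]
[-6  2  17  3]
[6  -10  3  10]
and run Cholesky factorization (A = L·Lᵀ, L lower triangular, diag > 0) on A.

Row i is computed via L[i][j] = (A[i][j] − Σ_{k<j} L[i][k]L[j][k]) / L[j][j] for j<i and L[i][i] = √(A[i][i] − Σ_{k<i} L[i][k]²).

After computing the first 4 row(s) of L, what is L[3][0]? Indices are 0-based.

L[3][0] = 2

Step 1: L[0][0] = √(9) = 3.
  L[1][0] = (-9) / L[0][0] = -3.
Step 2: L[1][1] = √(4) = 2.
  L[2][0] = (-6) / L[0][0] = -2.
  L[2][1] = (-4) / L[1][1] = -2.
Step 3: L[2][2] = √(9) = 3.
  L[3][0] = (6) / L[0][0] = 2.
  L[3][1] = (-4) / L[1][1] = -2.
  L[3][2] = (3) / L[2][2] = 1.
Step 4: L[3][3] = √(1) = 1.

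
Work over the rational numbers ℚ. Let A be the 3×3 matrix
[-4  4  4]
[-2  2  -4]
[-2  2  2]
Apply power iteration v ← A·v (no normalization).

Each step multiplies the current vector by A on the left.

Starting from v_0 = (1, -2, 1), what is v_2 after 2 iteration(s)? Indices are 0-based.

v_2 = (-24, 12, -12)

v_0 = (1, -2, 1).
v_1 = A·v_0 = (-8, -10, -4).
v_2 = A·v_1 = (-24, 12, -12).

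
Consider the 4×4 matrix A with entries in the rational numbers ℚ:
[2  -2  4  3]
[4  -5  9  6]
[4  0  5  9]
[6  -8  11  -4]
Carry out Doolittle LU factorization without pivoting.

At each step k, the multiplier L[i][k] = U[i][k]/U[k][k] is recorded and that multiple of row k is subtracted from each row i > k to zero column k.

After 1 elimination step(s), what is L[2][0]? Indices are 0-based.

L[2][0] = 2

[col 0] pivot 2
  R1 -= 2*R0 → (0, -1, 1, 0)  (L[1][0] := 2)
  R2 -= 2*R0 → (0, 4, -3, 3)  (L[2][0] := 2)
  R3 -= 3*R0 → (0, -2, -1, -13)  (L[3][0] := 3)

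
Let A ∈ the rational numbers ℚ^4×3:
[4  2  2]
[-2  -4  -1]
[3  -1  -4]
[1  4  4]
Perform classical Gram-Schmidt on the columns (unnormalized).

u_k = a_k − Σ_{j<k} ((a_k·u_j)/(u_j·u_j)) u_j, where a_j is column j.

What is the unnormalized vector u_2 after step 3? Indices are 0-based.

u_2 = (1638/821, 1599/821, -1272/821, 462/821)

Step 1: u_0 = a_0 = (4, -2, 3, 1).
Step 2: u_1 = a_1 − (17/30)·u_0 = (-4/15, -43/15, -27/10, 103/30).
Step 3: u_2 = a_2 − (1/15)·u_0 − (806/821)·u_1 = (1638/821, 1599/821, -1272/821, 462/821).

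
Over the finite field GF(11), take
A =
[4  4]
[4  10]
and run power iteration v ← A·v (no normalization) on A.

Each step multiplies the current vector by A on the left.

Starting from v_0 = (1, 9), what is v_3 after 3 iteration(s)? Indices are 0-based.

v_3 = (10, 10)

v_0 = (1, 9).
v_1 = A·v_0 = (7, 6).
v_2 = A·v_1 = (8, 0).
v_3 = A·v_2 = (10, 10).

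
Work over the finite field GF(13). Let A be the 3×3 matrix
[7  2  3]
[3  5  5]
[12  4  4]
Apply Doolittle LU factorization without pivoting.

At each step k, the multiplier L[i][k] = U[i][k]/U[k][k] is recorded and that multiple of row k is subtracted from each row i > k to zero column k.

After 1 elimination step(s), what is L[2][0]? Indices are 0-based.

L[2][0] = 11

Step 1: pivot at (0,0) is 7.
  row1 ← row1 − (6)·row0  ⇒  L[1][0]=6, U row1=(0, 6, 0)
  row2 ← row2 − (11)·row0  ⇒  L[2][0]=11, U row2=(0, 8, 10)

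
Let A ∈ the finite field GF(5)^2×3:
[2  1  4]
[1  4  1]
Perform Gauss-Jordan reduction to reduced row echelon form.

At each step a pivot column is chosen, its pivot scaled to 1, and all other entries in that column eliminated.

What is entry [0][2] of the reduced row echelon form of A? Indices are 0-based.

step 1: normalize row 0 (÷2) = (1, 3, 2)
  row 1: subtract 1×row0 = (0, 1, 4)
step 2: normalize row 1 (÷1) = (0, 1, 4)
  row 0: subtract 3×row1 = (1, 0, 0)

M[0][2] = 0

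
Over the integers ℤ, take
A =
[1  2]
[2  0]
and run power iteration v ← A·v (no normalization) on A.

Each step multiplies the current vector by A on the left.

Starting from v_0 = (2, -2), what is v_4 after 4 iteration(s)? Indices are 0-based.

v_4 = (22, -4)

v_0 = (2, -2).
v_1 = A·v_0 = (-2, 4).
v_2 = A·v_1 = (6, -4).
v_3 = A·v_2 = (-2, 12).
v_4 = A·v_3 = (22, -4).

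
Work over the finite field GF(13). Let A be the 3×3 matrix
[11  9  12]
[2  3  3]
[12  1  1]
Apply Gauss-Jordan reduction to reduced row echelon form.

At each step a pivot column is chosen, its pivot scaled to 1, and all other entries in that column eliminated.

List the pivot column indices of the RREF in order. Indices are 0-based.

[1] R0 /= 11  ⇒  (1, 2, 7)
     R1 -= 2·R0  ⇒  (0, 12, 2)
     R2 -= 12·R0  ⇒  (0, 3, 8)
[2] R1 /= 12  ⇒  (0, 1, 11)
     R0 -= 2·R1  ⇒  (1, 0, 11)
     R2 -= 3·R1  ⇒  (0, 0, 1)
[3] R2 /= 1  ⇒  (0, 0, 1)
     R0 -= 11·R2  ⇒  (1, 0, 0)
     R1 -= 11·R2  ⇒  (0, 1, 0)

pivot columns: 0, 1, 2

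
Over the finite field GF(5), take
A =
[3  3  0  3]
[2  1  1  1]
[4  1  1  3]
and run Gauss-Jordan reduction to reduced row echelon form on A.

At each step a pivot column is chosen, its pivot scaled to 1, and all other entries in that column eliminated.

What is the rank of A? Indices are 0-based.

step 1: normalize row 0 (÷3) = (1, 1, 0, 1)
  row 1: subtract 2×row0 = (0, 4, 1, 4)
  row 2: subtract 4×row0 = (0, 2, 1, 4)
step 2: normalize row 1 (÷4) = (0, 1, 4, 1)
  row 0: subtract 1×row1 = (1, 0, 1, 0)
  row 2: subtract 2×row1 = (0, 0, 3, 2)
step 3: normalize row 2 (÷3) = (0, 0, 1, 4)
  row 0: subtract 1×row2 = (1, 0, 0, 1)
  row 1: subtract 4×row2 = (0, 1, 0, 0)

rank = 3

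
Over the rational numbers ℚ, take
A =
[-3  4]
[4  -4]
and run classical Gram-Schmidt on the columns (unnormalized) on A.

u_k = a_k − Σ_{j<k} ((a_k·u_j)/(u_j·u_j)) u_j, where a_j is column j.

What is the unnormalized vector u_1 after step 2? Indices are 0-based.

u_1 = (16/25, 12/25)

Step 1: u_0 = a_0 = (-3, 4).
Step 2: u_1 = a_1 − (-28/25)·u_0 = (16/25, 12/25).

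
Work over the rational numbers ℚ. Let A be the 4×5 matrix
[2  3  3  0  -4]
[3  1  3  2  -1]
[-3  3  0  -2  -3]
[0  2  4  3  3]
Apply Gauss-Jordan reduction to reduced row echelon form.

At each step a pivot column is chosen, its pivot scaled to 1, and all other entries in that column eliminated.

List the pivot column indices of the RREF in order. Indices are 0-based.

pivot columns: 0, 1, 2, 3

step 1: normalize row 0 (÷2) = (1, 3/2, 3/2, 0, -2)
  row 1: subtract 3×row0 = (0, -7/2, -3/2, 2, 5)
  row 2: subtract -3×row0 = (0, 15/2, 9/2, -2, -9)
step 2: normalize row 1 (÷-7/2) = (0, 1, 3/7, -4/7, -10/7)
  row 0: subtract 3/2×row1 = (1, 0, 6/7, 6/7, 1/7)
  row 2: subtract 15/2×row1 = (0, 0, 9/7, 16/7, 12/7)
  row 3: subtract 2×row1 = (0, 0, 22/7, 29/7, 41/7)
step 3: normalize row 2 (÷9/7) = (0, 0, 1, 16/9, 4/3)
  row 0: subtract 6/7×row2 = (1, 0, 0, -2/3, -1)
  row 1: subtract 3/7×row2 = (0, 1, 0, -4/3, -2)
  row 3: subtract 22/7×row2 = (0, 0, 0, -13/9, 5/3)
step 4: normalize row 3 (÷-13/9) = (0, 0, 0, 1, -15/13)
  row 0: subtract -2/3×row3 = (1, 0, 0, 0, -23/13)
  row 1: subtract -4/3×row3 = (0, 1, 0, 0, -46/13)
  row 2: subtract 16/9×row3 = (0, 0, 1, 0, 44/13)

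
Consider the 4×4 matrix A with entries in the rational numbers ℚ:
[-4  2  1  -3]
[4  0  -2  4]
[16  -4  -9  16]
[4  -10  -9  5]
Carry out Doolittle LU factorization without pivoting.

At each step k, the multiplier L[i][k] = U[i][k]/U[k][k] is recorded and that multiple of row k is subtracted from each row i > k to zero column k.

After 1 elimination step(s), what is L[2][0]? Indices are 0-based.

L[2][0] = -4

k=0: U[0][0]=-4
  eliminate (1,0): mult=-1, new row 1: (0, 2, -1, 1); set L[1][0]=-1
  eliminate (2,0): mult=-4, new row 2: (0, 4, -5, 4); set L[2][0]=-4
  eliminate (3,0): mult=-1, new row 3: (0, -8, -8, 2); set L[3][0]=-1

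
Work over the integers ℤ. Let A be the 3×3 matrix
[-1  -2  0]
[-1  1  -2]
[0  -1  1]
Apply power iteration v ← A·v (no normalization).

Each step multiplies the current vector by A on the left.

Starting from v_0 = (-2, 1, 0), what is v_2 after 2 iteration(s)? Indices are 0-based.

v_0 = (-2, 1, 0).
v_1 = A·v_0 = (0, 3, -1).
v_2 = A·v_1 = (-6, 5, -4).

v_2 = (-6, 5, -4)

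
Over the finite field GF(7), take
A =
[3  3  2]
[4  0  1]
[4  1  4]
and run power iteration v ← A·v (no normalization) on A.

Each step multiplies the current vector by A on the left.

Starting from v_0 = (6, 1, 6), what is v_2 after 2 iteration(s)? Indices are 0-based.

v_2 = (0, 6, 1)

v_0 = (6, 1, 6).
v_1 = A·v_0 = (5, 2, 0).
v_2 = A·v_1 = (0, 6, 1).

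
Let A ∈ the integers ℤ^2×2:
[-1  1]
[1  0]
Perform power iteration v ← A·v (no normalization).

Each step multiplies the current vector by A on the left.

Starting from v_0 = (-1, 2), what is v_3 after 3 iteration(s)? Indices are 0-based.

v_0 = (-1, 2).
v_1 = A·v_0 = (3, -1).
v_2 = A·v_1 = (-4, 3).
v_3 = A·v_2 = (7, -4).

v_3 = (7, -4)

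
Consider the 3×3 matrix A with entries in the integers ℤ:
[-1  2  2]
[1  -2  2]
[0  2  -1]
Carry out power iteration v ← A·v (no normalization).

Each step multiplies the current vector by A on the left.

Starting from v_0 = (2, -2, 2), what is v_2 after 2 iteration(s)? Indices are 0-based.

v_2 = (10, -34, 26)

v_0 = (2, -2, 2).
v_1 = A·v_0 = (-2, 10, -6).
v_2 = A·v_1 = (10, -34, 26).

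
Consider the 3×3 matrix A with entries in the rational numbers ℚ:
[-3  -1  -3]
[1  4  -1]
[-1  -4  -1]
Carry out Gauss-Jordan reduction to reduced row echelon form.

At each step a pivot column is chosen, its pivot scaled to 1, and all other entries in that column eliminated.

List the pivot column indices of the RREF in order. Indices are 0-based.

pivot columns: 0, 1, 2

[1] R0 /= -3  ⇒  (1, 1/3, 1)
     R1 -= 1·R0  ⇒  (0, 11/3, -2)
     R2 -= -1·R0  ⇒  (0, -11/3, 0)
[2] R1 /= 11/3  ⇒  (0, 1, -6/11)
     R0 -= 1/3·R1  ⇒  (1, 0, 13/11)
     R2 -= -11/3·R1  ⇒  (0, 0, -2)
[3] R2 /= -2  ⇒  (0, 0, 1)
     R0 -= 13/11·R2  ⇒  (1, 0, 0)
     R1 -= -6/11·R2  ⇒  (0, 1, 0)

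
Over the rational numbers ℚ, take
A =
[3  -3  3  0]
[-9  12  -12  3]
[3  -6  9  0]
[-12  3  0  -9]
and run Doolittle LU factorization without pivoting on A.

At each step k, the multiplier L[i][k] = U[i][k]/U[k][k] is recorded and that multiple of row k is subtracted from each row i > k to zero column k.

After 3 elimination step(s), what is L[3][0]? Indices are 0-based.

L[3][0] = -4

[col 0] pivot 3
  R1 -= -3*R0 → (0, 3, -3, 3)  (L[1][0] := -3)
  R2 -= 1*R0 → (0, -3, 6, 0)  (L[2][0] := 1)
  R3 -= -4*R0 → (0, -9, 12, -9)  (L[3][0] := -4)
[col 1] pivot 3
  R2 -= -1*R1 → (0, 0, 3, 3)  (L[2][1] := -1)
  R3 -= -3*R1 → (0, 0, 3, 0)  (L[3][1] := -3)
[col 2] pivot 3
  R3 -= 1*R2 → (0, 0, 0, -3)  (L[3][2] := 1)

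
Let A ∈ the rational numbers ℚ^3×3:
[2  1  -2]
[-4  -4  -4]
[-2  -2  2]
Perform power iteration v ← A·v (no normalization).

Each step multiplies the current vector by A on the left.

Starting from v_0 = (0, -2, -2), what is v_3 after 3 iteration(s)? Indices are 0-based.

v_3 = (40, 352, 32)

v_0 = (0, -2, -2).
v_1 = A·v_0 = (2, 16, 0).
v_2 = A·v_1 = (20, -72, -36).
v_3 = A·v_2 = (40, 352, 32).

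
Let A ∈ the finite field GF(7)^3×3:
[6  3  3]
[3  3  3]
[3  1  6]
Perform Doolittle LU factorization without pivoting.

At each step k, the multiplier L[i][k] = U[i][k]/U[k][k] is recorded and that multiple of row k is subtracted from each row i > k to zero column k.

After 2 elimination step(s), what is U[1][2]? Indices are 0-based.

k=0: U[0][0]=6
  eliminate (1,0): mult=4, new row 1: (0, 5, 5); set L[1][0]=4
  eliminate (2,0): mult=4, new row 2: (0, 3, 1); set L[2][0]=4
k=1: U[1][1]=5
  eliminate (2,1): mult=2, new row 2: (0, 0, 5); set L[2][1]=2

U[1][2] = 5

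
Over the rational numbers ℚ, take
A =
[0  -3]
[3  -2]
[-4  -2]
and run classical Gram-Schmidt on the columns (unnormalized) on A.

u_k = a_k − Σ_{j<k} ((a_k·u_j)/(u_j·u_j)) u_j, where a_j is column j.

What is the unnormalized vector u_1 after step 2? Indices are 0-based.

Step 1: u_0 = a_0 = (0, 3, -4).
Step 2: u_1 = a_1 − (2/25)·u_0 = (-3, -56/25, -42/25).

u_1 = (-3, -56/25, -42/25)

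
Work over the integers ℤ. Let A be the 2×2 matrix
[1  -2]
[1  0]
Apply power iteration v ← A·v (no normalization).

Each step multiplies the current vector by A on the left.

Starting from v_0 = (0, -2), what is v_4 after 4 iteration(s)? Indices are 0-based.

v_4 = (-12, -4)

v_0 = (0, -2).
v_1 = A·v_0 = (4, 0).
v_2 = A·v_1 = (4, 4).
v_3 = A·v_2 = (-4, 4).
v_4 = A·v_3 = (-12, -4).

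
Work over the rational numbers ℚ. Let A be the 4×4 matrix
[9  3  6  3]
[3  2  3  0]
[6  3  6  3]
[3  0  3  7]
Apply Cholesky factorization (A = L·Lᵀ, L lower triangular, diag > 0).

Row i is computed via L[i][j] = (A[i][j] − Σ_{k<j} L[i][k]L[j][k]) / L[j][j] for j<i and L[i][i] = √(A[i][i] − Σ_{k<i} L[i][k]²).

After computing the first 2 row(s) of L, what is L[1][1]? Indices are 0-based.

L[1][1] = 1

Step 1: L[0][0] = √(9) = 3.
  L[1][0] = (3) / L[0][0] = 1.
Step 2: L[1][1] = √(1) = 1.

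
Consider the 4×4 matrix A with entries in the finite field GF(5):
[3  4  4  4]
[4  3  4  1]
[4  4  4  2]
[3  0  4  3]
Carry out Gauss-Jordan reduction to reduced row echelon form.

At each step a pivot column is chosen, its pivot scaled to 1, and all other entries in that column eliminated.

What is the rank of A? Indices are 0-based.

rank = 4

[1] R0 /= 3  ⇒  (1, 3, 3, 3)
     R1 -= 4·R0  ⇒  (0, 1, 2, 4)
     R2 -= 4·R0  ⇒  (0, 2, 2, 0)
     R3 -= 3·R0  ⇒  (0, 1, 0, 4)
[2] R1 /= 1  ⇒  (0, 1, 2, 4)
     R0 -= 3·R1  ⇒  (1, 0, 2, 1)
     R2 -= 2·R1  ⇒  (0, 0, 3, 2)
     R3 -= 1·R1  ⇒  (0, 0, 3, 0)
[3] R2 /= 3  ⇒  (0, 0, 1, 4)
     R0 -= 2·R2  ⇒  (1, 0, 0, 3)
     R1 -= 2·R2  ⇒  (0, 1, 0, 1)
     R3 -= 3·R2  ⇒  (0, 0, 0, 3)
[4] R3 /= 3  ⇒  (0, 0, 0, 1)
     R0 -= 3·R3  ⇒  (1, 0, 0, 0)
     R1 -= 1·R3  ⇒  (0, 1, 0, 0)
     R2 -= 4·R3  ⇒  (0, 0, 1, 0)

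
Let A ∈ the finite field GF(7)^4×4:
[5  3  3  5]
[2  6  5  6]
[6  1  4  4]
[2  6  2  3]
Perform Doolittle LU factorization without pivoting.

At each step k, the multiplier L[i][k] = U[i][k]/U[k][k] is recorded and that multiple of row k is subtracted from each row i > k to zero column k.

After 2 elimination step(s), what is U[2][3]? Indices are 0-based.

Step 1: pivot at (0,0) is 5.
  row1 ← row1 − (6)·row0  ⇒  L[1][0]=6, U row1=(0, 2, 1, 4)
  row2 ← row2 − (4)·row0  ⇒  L[2][0]=4, U row2=(0, 3, 6, 5)
  row3 ← row3 − (6)·row0  ⇒  L[3][0]=6, U row3=(0, 2, 5, 1)
Step 2: pivot at (1,1) is 2.
  row2 ← row2 − (5)·row1  ⇒  L[2][1]=5, U row2=(0, 0, 1, 6)
  row3 ← row3 − (1)·row1  ⇒  L[3][1]=1, U row3=(0, 0, 4, 4)

U[2][3] = 6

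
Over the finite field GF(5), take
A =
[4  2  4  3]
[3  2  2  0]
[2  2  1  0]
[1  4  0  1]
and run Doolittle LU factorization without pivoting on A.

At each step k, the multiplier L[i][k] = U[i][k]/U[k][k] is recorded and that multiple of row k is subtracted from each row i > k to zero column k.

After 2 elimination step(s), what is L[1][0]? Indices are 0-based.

L[1][0] = 2

[col 0] pivot 4
  R1 -= 2*R0 → (0, 3, 4, 4)  (L[1][0] := 2)
  R2 -= 3*R0 → (0, 1, 4, 1)  (L[2][0] := 3)
  R3 -= 4*R0 → (0, 1, 4, 4)  (L[3][0] := 4)
[col 1] pivot 3
  R2 -= 2*R1 → (0, 0, 1, 3)  (L[2][1] := 2)
  R3 -= 2*R1 → (0, 0, 1, 1)  (L[3][1] := 2)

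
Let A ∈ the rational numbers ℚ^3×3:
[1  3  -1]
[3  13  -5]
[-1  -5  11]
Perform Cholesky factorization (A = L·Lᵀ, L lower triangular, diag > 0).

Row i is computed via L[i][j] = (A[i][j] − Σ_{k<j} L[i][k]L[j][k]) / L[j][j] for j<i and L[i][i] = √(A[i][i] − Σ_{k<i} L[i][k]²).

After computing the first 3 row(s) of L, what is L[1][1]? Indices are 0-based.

Step 1: L[0][0] = √(1) = 1.
  L[1][0] = (3) / L[0][0] = 3.
Step 2: L[1][1] = √(4) = 2.
  L[2][0] = (-1) / L[0][0] = -1.
  L[2][1] = (-2) / L[1][1] = -1.
Step 3: L[2][2] = √(9) = 3.

L[1][1] = 2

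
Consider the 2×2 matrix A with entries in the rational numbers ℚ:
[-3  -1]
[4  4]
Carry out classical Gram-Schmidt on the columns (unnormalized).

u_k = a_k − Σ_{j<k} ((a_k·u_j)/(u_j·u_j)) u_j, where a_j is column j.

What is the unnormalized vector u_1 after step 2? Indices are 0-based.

Step 1: u_0 = a_0 = (-3, 4).
Step 2: u_1 = a_1 − (19/25)·u_0 = (32/25, 24/25).

u_1 = (32/25, 24/25)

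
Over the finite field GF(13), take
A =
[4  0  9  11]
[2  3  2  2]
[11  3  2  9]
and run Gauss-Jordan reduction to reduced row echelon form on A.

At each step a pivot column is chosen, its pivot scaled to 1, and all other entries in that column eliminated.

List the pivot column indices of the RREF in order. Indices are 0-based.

pivot(0,0)=4: scale R0 → (1, 0, 12, 6)
  clear (1,0): R1 −= (2)R0 → (0, 3, 4, 3)
  clear (2,0): R2 −= (11)R0 → (0, 3, 0, 8)
pivot(1,1)=3: scale R1 → (0, 1, 10, 1)
  clear (2,1): R2 −= (3)R1 → (0, 0, 9, 5)
pivot(2,2)=9: scale R2 → (0, 0, 1, 2)
  clear (0,2): R0 −= (12)R2 → (1, 0, 0, 8)
  clear (1,2): R1 −= (10)R2 → (0, 1, 0, 7)

pivot columns: 0, 1, 2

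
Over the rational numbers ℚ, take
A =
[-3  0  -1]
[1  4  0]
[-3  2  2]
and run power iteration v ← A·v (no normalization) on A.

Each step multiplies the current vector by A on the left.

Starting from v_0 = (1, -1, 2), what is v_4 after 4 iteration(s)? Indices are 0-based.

v_0 = (1, -1, 2).
v_1 = A·v_0 = (-5, -3, -1).
v_2 = A·v_1 = (16, -17, 7).
v_3 = A·v_2 = (-55, -52, -68).
v_4 = A·v_3 = (233, -263, -75).

v_4 = (233, -263, -75)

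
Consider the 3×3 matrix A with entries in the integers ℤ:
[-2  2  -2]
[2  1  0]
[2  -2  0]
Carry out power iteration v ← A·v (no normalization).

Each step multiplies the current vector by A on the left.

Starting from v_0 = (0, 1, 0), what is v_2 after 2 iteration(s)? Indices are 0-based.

v_0 = (0, 1, 0).
v_1 = A·v_0 = (2, 1, -2).
v_2 = A·v_1 = (2, 5, 2).

v_2 = (2, 5, 2)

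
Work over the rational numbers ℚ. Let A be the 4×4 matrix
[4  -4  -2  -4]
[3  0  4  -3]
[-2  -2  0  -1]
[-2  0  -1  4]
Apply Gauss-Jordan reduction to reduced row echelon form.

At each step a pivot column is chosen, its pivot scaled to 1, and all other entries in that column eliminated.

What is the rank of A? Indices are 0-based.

rank = 4

[1] R0 /= 4  ⇒  (1, -1, -1/2, -1)
     R1 -= 3·R0  ⇒  (0, 3, 11/2, 0)
     R2 -= -2·R0  ⇒  (0, -4, -1, -3)
     R3 -= -2·R0  ⇒  (0, -2, -2, 2)
[2] R1 /= 3  ⇒  (0, 1, 11/6, 0)
     R0 -= -1·R1  ⇒  (1, 0, 4/3, -1)
     R2 -= -4·R1  ⇒  (0, 0, 19/3, -3)
     R3 -= -2·R1  ⇒  (0, 0, 5/3, 2)
[3] R2 /= 19/3  ⇒  (0, 0, 1, -9/19)
     R0 -= 4/3·R2  ⇒  (1, 0, 0, -7/19)
     R1 -= 11/6·R2  ⇒  (0, 1, 0, 33/38)
     R3 -= 5/3·R2  ⇒  (0, 0, 0, 53/19)
[4] R3 /= 53/19  ⇒  (0, 0, 0, 1)
     R0 -= -7/19·R3  ⇒  (1, 0, 0, 0)
     R1 -= 33/38·R3  ⇒  (0, 1, 0, 0)
     R2 -= -9/19·R3  ⇒  (0, 0, 1, 0)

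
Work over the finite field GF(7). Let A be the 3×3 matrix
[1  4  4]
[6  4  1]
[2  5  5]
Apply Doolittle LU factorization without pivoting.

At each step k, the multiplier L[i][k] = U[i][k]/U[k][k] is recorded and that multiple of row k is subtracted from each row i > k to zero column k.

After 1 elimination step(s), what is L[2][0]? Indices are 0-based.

Step 1: pivot at (0,0) is 1.
  row1 ← row1 − (6)·row0  ⇒  L[1][0]=6, U row1=(0, 1, 5)
  row2 ← row2 − (2)·row0  ⇒  L[2][0]=2, U row2=(0, 4, 4)

L[2][0] = 2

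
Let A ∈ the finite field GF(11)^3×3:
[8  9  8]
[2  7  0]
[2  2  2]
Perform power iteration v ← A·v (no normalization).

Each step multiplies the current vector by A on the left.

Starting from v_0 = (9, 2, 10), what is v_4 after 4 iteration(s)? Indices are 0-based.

v_0 = (9, 2, 10).
v_1 = A·v_0 = (5, 10, 9).
v_2 = A·v_1 = (4, 3, 4).
v_3 = A·v_2 = (3, 7, 0).
v_4 = A·v_3 = (10, 0, 9).

v_4 = (10, 0, 9)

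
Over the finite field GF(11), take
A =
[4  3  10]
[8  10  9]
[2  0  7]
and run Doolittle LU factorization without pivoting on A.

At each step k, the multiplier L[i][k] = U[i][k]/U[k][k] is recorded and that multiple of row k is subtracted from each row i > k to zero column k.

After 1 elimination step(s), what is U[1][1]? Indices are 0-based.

U[1][1] = 4

[col 0] pivot 4
  R1 -= 2*R0 → (0, 4, 0)  (L[1][0] := 2)
  R2 -= 6*R0 → (0, 4, 2)  (L[2][0] := 6)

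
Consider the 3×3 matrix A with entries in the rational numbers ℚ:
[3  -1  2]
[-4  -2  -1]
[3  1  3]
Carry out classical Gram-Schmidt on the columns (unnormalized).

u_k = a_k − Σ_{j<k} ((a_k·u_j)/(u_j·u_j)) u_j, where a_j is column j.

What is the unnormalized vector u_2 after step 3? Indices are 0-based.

Step 1: u_0 = a_0 = (3, -4, 3).
Step 2: u_1 = a_1 − (4/17)·u_0 = (-29/17, -18/17, 5/17).
Step 3: u_2 = a_2 − (19/34)·u_0 − (-5/14)·u_1 = (-2/7, 6/7, 10/7).

u_2 = (-2/7, 6/7, 10/7)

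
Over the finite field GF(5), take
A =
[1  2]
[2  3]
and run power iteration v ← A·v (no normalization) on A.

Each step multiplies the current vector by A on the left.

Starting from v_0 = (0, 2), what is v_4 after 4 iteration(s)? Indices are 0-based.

v_4 = (3, 1)

v_0 = (0, 2).
v_1 = A·v_0 = (4, 1).
v_2 = A·v_1 = (1, 1).
v_3 = A·v_2 = (3, 0).
v_4 = A·v_3 = (3, 1).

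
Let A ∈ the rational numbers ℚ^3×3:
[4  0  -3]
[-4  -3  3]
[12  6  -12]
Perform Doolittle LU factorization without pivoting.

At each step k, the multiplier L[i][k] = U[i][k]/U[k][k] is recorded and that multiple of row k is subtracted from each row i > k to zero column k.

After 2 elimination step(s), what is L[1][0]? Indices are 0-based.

Step 1: pivot at (0,0) is 4.
  row1 ← row1 − (-1)·row0  ⇒  L[1][0]=-1, U row1=(0, -3, 0)
  row2 ← row2 − (3)·row0  ⇒  L[2][0]=3, U row2=(0, 6, -3)
Step 2: pivot at (1,1) is -3.
  row2 ← row2 − (-2)·row1  ⇒  L[2][1]=-2, U row2=(0, 0, -3)

L[1][0] = -1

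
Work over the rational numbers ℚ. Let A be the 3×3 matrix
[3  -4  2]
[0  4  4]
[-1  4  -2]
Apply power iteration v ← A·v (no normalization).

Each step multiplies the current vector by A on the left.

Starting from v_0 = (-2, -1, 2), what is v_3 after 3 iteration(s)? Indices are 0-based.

v_0 = (-2, -1, 2).
v_1 = A·v_0 = (2, 4, -6).
v_2 = A·v_1 = (-22, -8, 26).
v_3 = A·v_2 = (18, 72, -62).

v_3 = (18, 72, -62)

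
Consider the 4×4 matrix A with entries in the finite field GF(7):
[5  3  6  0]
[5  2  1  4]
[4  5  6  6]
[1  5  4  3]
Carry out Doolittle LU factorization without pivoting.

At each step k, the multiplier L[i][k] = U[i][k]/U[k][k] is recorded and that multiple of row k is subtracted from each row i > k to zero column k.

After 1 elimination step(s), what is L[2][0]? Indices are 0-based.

[col 0] pivot 5
  R1 -= 1*R0 → (0, 6, 2, 4)  (L[1][0] := 1)
  R2 -= 5*R0 → (0, 4, 4, 6)  (L[2][0] := 5)
  R3 -= 3*R0 → (0, 3, 0, 3)  (L[3][0] := 3)

L[2][0] = 5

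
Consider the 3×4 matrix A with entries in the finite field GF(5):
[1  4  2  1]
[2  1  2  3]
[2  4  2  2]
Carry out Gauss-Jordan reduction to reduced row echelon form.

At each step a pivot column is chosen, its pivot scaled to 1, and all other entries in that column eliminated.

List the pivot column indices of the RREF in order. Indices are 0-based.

pivot columns: 0, 1, 2

pivot(0,0)=1: scale R0 → (1, 4, 2, 1)
  clear (1,0): R1 −= (2)R0 → (0, 3, 3, 1)
  clear (2,0): R2 −= (2)R0 → (0, 1, 3, 0)
pivot(1,1)=3: scale R1 → (0, 1, 1, 2)
  clear (0,1): R0 −= (4)R1 → (1, 0, 3, 3)
  clear (2,1): R2 −= (1)R1 → (0, 0, 2, 3)
pivot(2,2)=2: scale R2 → (0, 0, 1, 4)
  clear (0,2): R0 −= (3)R2 → (1, 0, 0, 1)
  clear (1,2): R1 −= (1)R2 → (0, 1, 0, 3)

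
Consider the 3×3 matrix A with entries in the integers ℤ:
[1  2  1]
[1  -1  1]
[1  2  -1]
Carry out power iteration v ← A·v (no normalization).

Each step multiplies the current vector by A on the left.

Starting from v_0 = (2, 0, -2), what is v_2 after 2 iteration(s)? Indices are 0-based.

v_0 = (2, 0, -2).
v_1 = A·v_0 = (0, 0, 4).
v_2 = A·v_1 = (4, 4, -4).

v_2 = (4, 4, -4)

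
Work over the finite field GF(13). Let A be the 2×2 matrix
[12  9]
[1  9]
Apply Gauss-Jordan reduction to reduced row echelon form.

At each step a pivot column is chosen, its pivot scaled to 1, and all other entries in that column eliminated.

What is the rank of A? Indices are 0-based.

pivot(0,0)=12: scale R0 → (1, 4)
  clear (1,0): R1 −= (1)R0 → (0, 5)
pivot(1,1)=5: scale R1 → (0, 1)
  clear (0,1): R0 −= (4)R1 → (1, 0)

rank = 2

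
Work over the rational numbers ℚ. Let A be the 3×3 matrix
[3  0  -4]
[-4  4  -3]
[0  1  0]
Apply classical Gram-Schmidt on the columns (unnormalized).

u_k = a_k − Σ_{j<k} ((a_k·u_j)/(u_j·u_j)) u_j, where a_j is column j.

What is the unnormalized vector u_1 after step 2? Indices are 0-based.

Step 1: u_0 = a_0 = (3, -4, 0).
Step 2: u_1 = a_1 − (-16/25)·u_0 = (48/25, 36/25, 1).

u_1 = (48/25, 36/25, 1)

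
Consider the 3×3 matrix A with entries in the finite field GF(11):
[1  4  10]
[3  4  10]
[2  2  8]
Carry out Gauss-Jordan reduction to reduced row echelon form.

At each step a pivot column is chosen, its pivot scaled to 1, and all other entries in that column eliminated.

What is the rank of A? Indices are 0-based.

rank = 3

pivot(0,0)=1: scale R0 → (1, 4, 10)
  clear (1,0): R1 −= (3)R0 → (0, 3, 2)
  clear (2,0): R2 −= (2)R0 → (0, 5, 10)
pivot(1,1)=3: scale R1 → (0, 1, 8)
  clear (0,1): R0 −= (4)R1 → (1, 0, 0)
  clear (2,1): R2 −= (5)R1 → (0, 0, 3)
pivot(2,2)=3: scale R2 → (0, 0, 1)
  clear (1,2): R1 −= (8)R2 → (0, 1, 0)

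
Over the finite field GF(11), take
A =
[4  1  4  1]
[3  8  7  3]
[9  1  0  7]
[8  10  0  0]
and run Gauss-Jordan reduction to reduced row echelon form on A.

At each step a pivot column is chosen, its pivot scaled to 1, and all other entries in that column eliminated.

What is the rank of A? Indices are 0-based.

rank = 4

[1] R0 /= 4  ⇒  (1, 3, 1, 3)
     R1 -= 3·R0  ⇒  (0, 10, 4, 5)
     R2 -= 9·R0  ⇒  (0, 7, 2, 2)
     R3 -= 8·R0  ⇒  (0, 8, 3, 9)
[2] R1 /= 10  ⇒  (0, 1, 7, 6)
     R0 -= 3·R1  ⇒  (1, 0, 2, 7)
     R2 -= 7·R1  ⇒  (0, 0, 8, 4)
     R3 -= 8·R1  ⇒  (0, 0, 2, 5)
[3] R2 /= 8  ⇒  (0, 0, 1, 6)
     R0 -= 2·R2  ⇒  (1, 0, 0, 6)
     R1 -= 7·R2  ⇒  (0, 1, 0, 8)
     R3 -= 2·R2  ⇒  (0, 0, 0, 4)
[4] R3 /= 4  ⇒  (0, 0, 0, 1)
     R0 -= 6·R3  ⇒  (1, 0, 0, 0)
     R1 -= 8·R3  ⇒  (0, 1, 0, 0)
     R2 -= 6·R3  ⇒  (0, 0, 1, 0)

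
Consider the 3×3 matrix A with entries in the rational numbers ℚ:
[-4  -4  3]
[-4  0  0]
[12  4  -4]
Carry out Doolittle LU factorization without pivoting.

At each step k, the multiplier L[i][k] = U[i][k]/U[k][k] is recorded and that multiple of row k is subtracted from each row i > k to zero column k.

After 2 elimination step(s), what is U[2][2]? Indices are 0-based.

k=0: U[0][0]=-4
  eliminate (1,0): mult=1, new row 1: (0, 4, -3); set L[1][0]=1
  eliminate (2,0): mult=-3, new row 2: (0, -8, 5); set L[2][0]=-3
k=1: U[1][1]=4
  eliminate (2,1): mult=-2, new row 2: (0, 0, -1); set L[2][1]=-2

U[2][2] = -1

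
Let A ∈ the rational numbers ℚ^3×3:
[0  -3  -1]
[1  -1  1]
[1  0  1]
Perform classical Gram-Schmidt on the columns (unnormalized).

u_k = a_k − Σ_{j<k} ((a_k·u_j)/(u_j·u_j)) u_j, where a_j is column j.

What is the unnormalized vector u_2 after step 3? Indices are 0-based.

u_2 = (-1/19, 3/19, -3/19)

Step 1: u_0 = a_0 = (0, 1, 1).
Step 2: u_1 = a_1 − (-1/2)·u_0 = (-3, -1/2, 1/2).
Step 3: u_2 = a_2 − (1)·u_0 − (6/19)·u_1 = (-1/19, 3/19, -3/19).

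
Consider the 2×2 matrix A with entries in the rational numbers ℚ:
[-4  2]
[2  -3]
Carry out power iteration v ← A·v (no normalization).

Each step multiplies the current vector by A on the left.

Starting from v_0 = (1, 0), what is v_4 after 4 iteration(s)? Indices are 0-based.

v_0 = (1, 0).
v_1 = A·v_0 = (-4, 2).
v_2 = A·v_1 = (20, -14).
v_3 = A·v_2 = (-108, 82).
v_4 = A·v_3 = (596, -462).

v_4 = (596, -462)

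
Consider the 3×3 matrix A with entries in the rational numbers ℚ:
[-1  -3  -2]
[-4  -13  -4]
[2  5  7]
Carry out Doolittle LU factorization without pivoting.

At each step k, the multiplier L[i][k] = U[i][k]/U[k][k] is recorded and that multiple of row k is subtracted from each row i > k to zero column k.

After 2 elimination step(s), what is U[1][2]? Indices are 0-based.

U[1][2] = 4

Step 1: pivot at (0,0) is -1.
  row1 ← row1 − (4)·row0  ⇒  L[1][0]=4, U row1=(0, -1, 4)
  row2 ← row2 − (-2)·row0  ⇒  L[2][0]=-2, U row2=(0, -1, 3)
Step 2: pivot at (1,1) is -1.
  row2 ← row2 − (1)·row1  ⇒  L[2][1]=1, U row2=(0, 0, -1)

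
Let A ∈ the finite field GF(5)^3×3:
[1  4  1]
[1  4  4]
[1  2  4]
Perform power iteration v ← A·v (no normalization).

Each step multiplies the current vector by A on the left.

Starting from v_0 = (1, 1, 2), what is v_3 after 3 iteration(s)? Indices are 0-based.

v_3 = (4, 0, 4)

v_0 = (1, 1, 2).
v_1 = A·v_0 = (2, 3, 1).
v_2 = A·v_1 = (0, 3, 2).
v_3 = A·v_2 = (4, 0, 4).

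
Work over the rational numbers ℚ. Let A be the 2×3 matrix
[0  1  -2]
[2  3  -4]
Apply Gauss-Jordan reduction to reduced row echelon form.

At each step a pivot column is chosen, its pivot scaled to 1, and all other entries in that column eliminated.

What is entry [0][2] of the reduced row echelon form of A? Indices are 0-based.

[1] R0 <-> R1
[1] R0 /= 2  ⇒  (1, 3/2, -2)
[2] R1 /= 1  ⇒  (0, 1, -2)
     R0 -= 3/2·R1  ⇒  (1, 0, 1)

M[0][2] = 1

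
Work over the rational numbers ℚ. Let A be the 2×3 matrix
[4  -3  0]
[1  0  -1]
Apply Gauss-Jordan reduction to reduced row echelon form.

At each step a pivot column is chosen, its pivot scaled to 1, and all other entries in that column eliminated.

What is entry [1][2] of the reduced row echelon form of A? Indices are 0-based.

M[1][2] = -4/3

step 1: normalize row 0 (÷4) = (1, -3/4, 0)
  row 1: subtract 1×row0 = (0, 3/4, -1)
step 2: normalize row 1 (÷3/4) = (0, 1, -4/3)
  row 0: subtract -3/4×row1 = (1, 0, -1)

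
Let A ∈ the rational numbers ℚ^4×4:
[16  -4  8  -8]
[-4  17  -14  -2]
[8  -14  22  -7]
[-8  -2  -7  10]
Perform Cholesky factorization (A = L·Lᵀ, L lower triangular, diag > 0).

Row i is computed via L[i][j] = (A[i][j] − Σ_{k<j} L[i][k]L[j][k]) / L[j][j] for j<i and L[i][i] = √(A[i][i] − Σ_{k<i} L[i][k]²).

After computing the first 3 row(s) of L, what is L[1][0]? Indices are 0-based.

L[1][0] = -1

Step 1: L[0][0] = √(16) = 4.
  L[1][0] = (-4) / L[0][0] = -1.
Step 2: L[1][1] = √(16) = 4.
  L[2][0] = (8) / L[0][0] = 2.
  L[2][1] = (-12) / L[1][1] = -3.
Step 3: L[2][2] = √(9) = 3.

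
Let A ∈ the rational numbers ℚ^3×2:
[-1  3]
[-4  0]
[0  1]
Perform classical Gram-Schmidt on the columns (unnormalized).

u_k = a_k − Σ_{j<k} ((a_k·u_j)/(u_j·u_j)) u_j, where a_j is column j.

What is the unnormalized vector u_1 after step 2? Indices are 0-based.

Step 1: u_0 = a_0 = (-1, -4, 0).
Step 2: u_1 = a_1 − (-3/17)·u_0 = (48/17, -12/17, 1).

u_1 = (48/17, -12/17, 1)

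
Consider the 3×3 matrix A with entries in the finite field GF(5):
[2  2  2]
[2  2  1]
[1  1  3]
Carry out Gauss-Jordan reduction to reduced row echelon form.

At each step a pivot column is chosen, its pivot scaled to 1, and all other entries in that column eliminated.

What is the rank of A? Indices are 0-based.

rank = 2

pivot(0,0)=2: scale R0 → (1, 1, 1)
  clear (1,0): R1 −= (2)R0 → (0, 0, 4)
  clear (2,0): R2 −= (1)R0 → (0, 0, 2)
col 1: no nonzero at/below row 1; advance.
pivot(1,2)=4: scale R1 → (0, 0, 1)
  clear (0,2): R0 −= (1)R1 → (1, 1, 0)
  clear (2,2): R2 −= (2)R1 → (0, 0, 0)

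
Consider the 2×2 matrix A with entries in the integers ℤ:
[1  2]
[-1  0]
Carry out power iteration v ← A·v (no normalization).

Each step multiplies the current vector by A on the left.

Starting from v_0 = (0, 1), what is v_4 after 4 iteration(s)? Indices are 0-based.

v_4 = (-6, 2)

v_0 = (0, 1).
v_1 = A·v_0 = (2, 0).
v_2 = A·v_1 = (2, -2).
v_3 = A·v_2 = (-2, -2).
v_4 = A·v_3 = (-6, 2).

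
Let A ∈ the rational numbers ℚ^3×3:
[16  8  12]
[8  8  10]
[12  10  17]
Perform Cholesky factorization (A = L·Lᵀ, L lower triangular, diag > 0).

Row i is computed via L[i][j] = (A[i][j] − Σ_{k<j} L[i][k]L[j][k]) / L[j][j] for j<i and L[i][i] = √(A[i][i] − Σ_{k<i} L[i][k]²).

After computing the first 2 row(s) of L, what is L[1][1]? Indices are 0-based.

L[1][1] = 2

Step 1: L[0][0] = √(16) = 4.
  L[1][0] = (8) / L[0][0] = 2.
Step 2: L[1][1] = √(4) = 2.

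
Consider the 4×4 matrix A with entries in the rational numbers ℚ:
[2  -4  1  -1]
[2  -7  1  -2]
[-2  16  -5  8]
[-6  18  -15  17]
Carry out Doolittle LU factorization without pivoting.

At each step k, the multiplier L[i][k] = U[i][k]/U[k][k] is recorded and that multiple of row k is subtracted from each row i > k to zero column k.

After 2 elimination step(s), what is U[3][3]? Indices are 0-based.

U[3][3] = 12

k=0: U[0][0]=2
  eliminate (1,0): mult=1, new row 1: (0, -3, 0, -1); set L[1][0]=1
  eliminate (2,0): mult=-1, new row 2: (0, 12, -4, 7); set L[2][0]=-1
  eliminate (3,0): mult=-3, new row 3: (0, 6, -12, 14); set L[3][0]=-3
k=1: U[1][1]=-3
  eliminate (2,1): mult=-4, new row 2: (0, 0, -4, 3); set L[2][1]=-4
  eliminate (3,1): mult=-2, new row 3: (0, 0, -12, 12); set L[3][1]=-2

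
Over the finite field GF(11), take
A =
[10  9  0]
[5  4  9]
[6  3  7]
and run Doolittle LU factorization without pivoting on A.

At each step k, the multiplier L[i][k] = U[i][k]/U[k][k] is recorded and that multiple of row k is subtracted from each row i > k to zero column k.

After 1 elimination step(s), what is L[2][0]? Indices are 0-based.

L[2][0] = 5

k=0: U[0][0]=10
  eliminate (1,0): mult=6, new row 1: (0, 5, 9); set L[1][0]=6
  eliminate (2,0): mult=5, new row 2: (0, 2, 7); set L[2][0]=5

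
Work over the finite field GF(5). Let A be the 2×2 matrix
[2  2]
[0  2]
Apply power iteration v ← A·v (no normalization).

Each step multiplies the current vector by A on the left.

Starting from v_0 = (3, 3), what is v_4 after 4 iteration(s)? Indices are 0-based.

v_4 = (0, 3)

v_0 = (3, 3).
v_1 = A·v_0 = (2, 1).
v_2 = A·v_1 = (1, 2).
v_3 = A·v_2 = (1, 4).
v_4 = A·v_3 = (0, 3).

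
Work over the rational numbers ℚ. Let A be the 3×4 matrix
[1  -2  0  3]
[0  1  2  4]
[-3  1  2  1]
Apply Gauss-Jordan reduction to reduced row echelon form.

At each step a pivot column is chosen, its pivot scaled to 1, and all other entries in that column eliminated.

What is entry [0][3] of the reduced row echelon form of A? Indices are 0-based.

M[0][3] = 1

[1] R0 /= 1  ⇒  (1, -2, 0, 3)
     R2 -= -3·R0  ⇒  (0, -5, 2, 10)
[2] R1 /= 1  ⇒  (0, 1, 2, 4)
     R0 -= -2·R1  ⇒  (1, 0, 4, 11)
     R2 -= -5·R1  ⇒  (0, 0, 12, 30)
[3] R2 /= 12  ⇒  (0, 0, 1, 5/2)
     R0 -= 4·R2  ⇒  (1, 0, 0, 1)
     R1 -= 2·R2  ⇒  (0, 1, 0, -1)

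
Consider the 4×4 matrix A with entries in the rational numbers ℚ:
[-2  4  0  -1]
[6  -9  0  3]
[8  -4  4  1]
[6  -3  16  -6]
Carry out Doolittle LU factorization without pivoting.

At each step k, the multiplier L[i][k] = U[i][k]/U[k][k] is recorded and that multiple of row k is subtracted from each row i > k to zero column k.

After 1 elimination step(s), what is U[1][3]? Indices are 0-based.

[col 0] pivot -2
  R1 -= -3*R0 → (0, 3, 0, 0)  (L[1][0] := -3)
  R2 -= -4*R0 → (0, 12, 4, -3)  (L[2][0] := -4)
  R3 -= -3*R0 → (0, 9, 16, -9)  (L[3][0] := -3)

U[1][3] = 0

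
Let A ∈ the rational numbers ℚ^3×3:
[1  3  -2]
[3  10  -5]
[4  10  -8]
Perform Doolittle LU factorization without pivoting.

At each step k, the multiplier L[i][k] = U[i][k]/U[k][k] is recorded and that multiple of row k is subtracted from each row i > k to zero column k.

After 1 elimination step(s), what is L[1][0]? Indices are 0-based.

L[1][0] = 3

k=0: U[0][0]=1
  eliminate (1,0): mult=3, new row 1: (0, 1, 1); set L[1][0]=3
  eliminate (2,0): mult=4, new row 2: (0, -2, 0); set L[2][0]=4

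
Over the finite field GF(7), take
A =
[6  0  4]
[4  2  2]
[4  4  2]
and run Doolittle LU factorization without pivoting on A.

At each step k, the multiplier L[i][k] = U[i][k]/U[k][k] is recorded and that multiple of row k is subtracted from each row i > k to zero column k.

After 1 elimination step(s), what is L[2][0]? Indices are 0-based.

k=0: U[0][0]=6
  eliminate (1,0): mult=3, new row 1: (0, 2, 4); set L[1][0]=3
  eliminate (2,0): mult=3, new row 2: (0, 4, 4); set L[2][0]=3

L[2][0] = 3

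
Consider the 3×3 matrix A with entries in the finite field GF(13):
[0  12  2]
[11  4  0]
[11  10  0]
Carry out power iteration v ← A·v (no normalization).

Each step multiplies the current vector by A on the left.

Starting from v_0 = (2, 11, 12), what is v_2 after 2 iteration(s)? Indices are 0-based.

v_2 = (3, 4, 10)

v_0 = (2, 11, 12).
v_1 = A·v_0 = (0, 1, 2).
v_2 = A·v_1 = (3, 4, 10).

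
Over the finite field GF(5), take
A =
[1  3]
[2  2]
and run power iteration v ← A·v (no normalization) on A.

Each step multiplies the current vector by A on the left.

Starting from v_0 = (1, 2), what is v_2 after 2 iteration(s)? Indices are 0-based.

v_2 = (0, 1)

v_0 = (1, 2).
v_1 = A·v_0 = (2, 1).
v_2 = A·v_1 = (0, 1).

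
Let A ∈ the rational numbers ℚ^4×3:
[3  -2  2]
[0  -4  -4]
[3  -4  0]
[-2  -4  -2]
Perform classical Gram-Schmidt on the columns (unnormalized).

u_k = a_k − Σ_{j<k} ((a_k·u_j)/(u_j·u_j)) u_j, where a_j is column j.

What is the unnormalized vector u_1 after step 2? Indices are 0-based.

u_1 = (-7/11, -4, -29/11, -54/11)

Step 1: u_0 = a_0 = (3, 0, 3, -2).
Step 2: u_1 = a_1 − (-5/11)·u_0 = (-7/11, -4, -29/11, -54/11).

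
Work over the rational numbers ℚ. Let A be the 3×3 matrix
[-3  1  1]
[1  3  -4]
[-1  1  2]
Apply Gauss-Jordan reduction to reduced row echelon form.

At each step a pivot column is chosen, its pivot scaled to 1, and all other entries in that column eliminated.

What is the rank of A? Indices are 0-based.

rank = 3

pivot(0,0)=-3: scale R0 → (1, -1/3, -1/3)
  clear (1,0): R1 −= (1)R0 → (0, 10/3, -11/3)
  clear (2,0): R2 −= (-1)R0 → (0, 2/3, 5/3)
pivot(1,1)=10/3: scale R1 → (0, 1, -11/10)
  clear (0,1): R0 −= (-1/3)R1 → (1, 0, -7/10)
  clear (2,1): R2 −= (2/3)R1 → (0, 0, 12/5)
pivot(2,2)=12/5: scale R2 → (0, 0, 1)
  clear (0,2): R0 −= (-7/10)R2 → (1, 0, 0)
  clear (1,2): R1 −= (-11/10)R2 → (0, 1, 0)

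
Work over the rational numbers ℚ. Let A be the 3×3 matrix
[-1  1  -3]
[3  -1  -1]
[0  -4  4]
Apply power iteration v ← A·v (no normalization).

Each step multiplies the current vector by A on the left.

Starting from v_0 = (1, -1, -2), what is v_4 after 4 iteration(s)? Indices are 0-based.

v_4 = (556, 476, -1088)

v_0 = (1, -1, -2).
v_1 = A·v_0 = (4, 6, -4).
v_2 = A·v_1 = (14, 10, -40).
v_3 = A·v_2 = (116, 72, -200).
v_4 = A·v_3 = (556, 476, -1088).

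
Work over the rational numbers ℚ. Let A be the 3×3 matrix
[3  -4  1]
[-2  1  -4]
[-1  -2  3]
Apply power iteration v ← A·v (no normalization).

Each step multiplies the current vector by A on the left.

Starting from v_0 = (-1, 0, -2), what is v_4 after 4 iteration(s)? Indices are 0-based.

v_4 = (-2340, 1460, -520)

v_0 = (-1, 0, -2).
v_1 = A·v_0 = (-5, 10, -5).
v_2 = A·v_1 = (-60, 40, -30).
v_3 = A·v_2 = (-370, 280, -110).
v_4 = A·v_3 = (-2340, 1460, -520).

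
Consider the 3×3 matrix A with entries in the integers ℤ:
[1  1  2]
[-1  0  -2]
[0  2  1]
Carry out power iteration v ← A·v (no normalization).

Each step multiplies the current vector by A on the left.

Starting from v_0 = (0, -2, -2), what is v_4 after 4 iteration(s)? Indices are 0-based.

v_0 = (0, -2, -2).
v_1 = A·v_0 = (-6, 4, -6).
v_2 = A·v_1 = (-14, 18, 2).
v_3 = A·v_2 = (8, 10, 38).
v_4 = A·v_3 = (94, -84, 58).

v_4 = (94, -84, 58)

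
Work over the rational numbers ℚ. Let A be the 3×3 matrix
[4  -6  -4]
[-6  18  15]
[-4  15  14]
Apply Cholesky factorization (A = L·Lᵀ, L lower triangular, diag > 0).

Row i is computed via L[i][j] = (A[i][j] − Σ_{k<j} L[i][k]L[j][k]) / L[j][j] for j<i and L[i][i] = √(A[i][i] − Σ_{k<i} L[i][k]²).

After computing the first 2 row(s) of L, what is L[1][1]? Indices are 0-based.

L[1][1] = 3

Step 1: L[0][0] = √(4) = 2.
  L[1][0] = (-6) / L[0][0] = -3.
Step 2: L[1][1] = √(9) = 3.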